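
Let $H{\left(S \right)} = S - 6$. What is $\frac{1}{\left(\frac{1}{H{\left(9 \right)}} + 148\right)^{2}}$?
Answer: $\frac{9}{198025} \approx 4.5449 \cdot 10^{-5}$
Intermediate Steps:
$H{\left(S \right)} = -6 + S$ ($H{\left(S \right)} = S - 6 = -6 + S$)
$\frac{1}{\left(\frac{1}{H{\left(9 \right)}} + 148\right)^{2}} = \frac{1}{\left(\frac{1}{-6 + 9} + 148\right)^{2}} = \frac{1}{\left(\frac{1}{3} + 148\right)^{2}} = \frac{1}{\left(\frac{445}{3}\right)^{2}} = \frac{1}{\frac{198025}{9}} = \frac{9}{198025}$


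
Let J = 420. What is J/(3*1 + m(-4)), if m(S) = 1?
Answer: 105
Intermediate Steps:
J/(3*1 + m(-4)) = 420/(3*1 + 1) = 420/(3 + 1) = 420/4 = (1/4)*420 = 105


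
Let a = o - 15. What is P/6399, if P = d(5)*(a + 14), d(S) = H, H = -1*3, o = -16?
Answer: 17/2133 ≈ 0.0079700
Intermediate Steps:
a = -31 (a = -16 - 15 = -31)
H = -3
d(S) = -3
P = 51 (P = -3*(-31 + 14) = -3*(-17) = 51)
P/6399 = 51/6399 = 51*(1/6399) = 17/2133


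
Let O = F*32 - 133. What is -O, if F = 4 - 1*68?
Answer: 2181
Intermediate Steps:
F = -64 (F = 4 - 68 = -64)
O = -2181 (O = -64*32 - 133 = -2048 - 133 = -2181)
-O = -1*(-2181) = 2181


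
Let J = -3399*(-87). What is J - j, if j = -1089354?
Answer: 1385067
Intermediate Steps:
J = 295713
J - j = 295713 - 1*(-1089354) = 295713 + 1089354 = 1385067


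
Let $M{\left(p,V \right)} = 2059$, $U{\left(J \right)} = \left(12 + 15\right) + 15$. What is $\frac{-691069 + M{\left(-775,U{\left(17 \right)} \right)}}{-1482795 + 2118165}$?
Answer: $- \frac{22967}{21179} \approx -1.0844$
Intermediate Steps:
$U{\left(J \right)} = 42$ ($U{\left(J \right)} = 27 + 15 = 42$)
$\frac{-691069 + M{\left(-775,U{\left(17 \right)} \right)}}{-1482795 + 2118165} = \frac{-691069 + 2059}{-1482795 + 2118165} = - \frac{689010}{635370} = \left(-689010\right) \frac{1}{635370} = - \frac{22967}{21179}$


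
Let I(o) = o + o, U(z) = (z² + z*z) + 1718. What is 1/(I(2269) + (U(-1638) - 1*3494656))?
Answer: 1/1877688 ≈ 5.3257e-7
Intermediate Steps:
U(z) = 1718 + 2*z² (U(z) = (z² + z²) + 1718 = 2*z² + 1718 = 1718 + 2*z²)
I(o) = 2*o
1/(I(2269) + (U(-1638) - 1*3494656)) = 1/(2*2269 + ((1718 + 2*(-1638)²) - 1*3494656)) = 1/(4538 + ((1718 + 2*2683044) - 3494656)) = 1/(4538 + ((1718 + 5366088) - 3494656)) = 1/(4538 + (5367806 - 3494656)) = 1/(4538 + 1873150) = 1/1877688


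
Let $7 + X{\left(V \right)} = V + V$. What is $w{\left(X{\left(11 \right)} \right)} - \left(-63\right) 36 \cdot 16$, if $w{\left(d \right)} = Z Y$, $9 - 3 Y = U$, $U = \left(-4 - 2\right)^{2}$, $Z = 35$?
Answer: $35973$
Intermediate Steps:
$X{\left(V \right)} = -7 + 2 V$ ($X{\left(V \right)} = -7 + \left(V + V\right) = -7 + 2 V$)
$U = 36$ ($U = \left(-6\right)^{2} = 36$)
$Y = -9$ ($Y = 3 - 12 = -9$)
$w{\left(d \right)} = -315$ ($w{\left(d \right)} = 35 \left(-9\right) = -315$)
$w{\left(X{\left(11 \right)} \right)} - \left(-63\right) 36 \cdot 16 = -315 - \left(-63\right) 36 \cdot 16 = -315 - \left(-2268\right) 16 = -315 - -36288 = -315 + 36288 = 35973$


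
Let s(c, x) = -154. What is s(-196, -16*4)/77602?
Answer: -11/5543 ≈ -0.0019845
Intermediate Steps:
s(-196, -16*4)/77602 = -154/77602 = -154*1/77602 = -11/5543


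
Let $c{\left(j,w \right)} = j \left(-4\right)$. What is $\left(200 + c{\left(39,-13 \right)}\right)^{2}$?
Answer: $1936$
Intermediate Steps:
$c{\left(j,w \right)} = - 4 j$
$\left(200 + c{\left(39,-13 \right)}\right)^{2} = \left(200 - 156\right)^{2} = 44^{2} = 1936$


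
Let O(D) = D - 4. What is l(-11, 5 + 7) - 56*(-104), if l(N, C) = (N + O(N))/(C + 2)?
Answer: 40755/7 ≈ 5822.1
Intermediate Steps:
O(D) = -4 + D
l(N, C) = (-4 + 2*N)/(2 + C) (l(N, C) = (N + (-4 + N))/(C + 2) = (-4 + 2*N)/(2 + C))
l(-11, 5 + 7) - 56*(-104) = 2*(-2 - 11)/(2 + (5 + 7)) - 56*(-104) = 2*(-13)/(2 + 12) + 5824 = 2*(-13)/14 + 5824 = 2*(1/14)*(-13) + 5824 = -13/7 + 5824 = 40755/7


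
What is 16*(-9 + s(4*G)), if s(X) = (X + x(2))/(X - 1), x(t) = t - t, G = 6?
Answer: -2928/23 ≈ -127.30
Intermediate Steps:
x(t) = 0
s(X) = X/(-1 + X) (s(X) = (X + 0)/(X - 1) = X/(-1 + X))
16*(-9 + s(4*G)) = 16*(-9 + (4*6)/(-1 + 4*6)) = 16*(-9 + 24/(-1 + 24)) = 16*(-9 + 24/23) = 16*(-183/23) = -2928/23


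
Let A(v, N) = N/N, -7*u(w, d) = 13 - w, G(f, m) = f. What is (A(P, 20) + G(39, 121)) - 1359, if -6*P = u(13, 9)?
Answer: -1319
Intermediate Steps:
u(w, d) = -13/7 + w/7 (u(w, d) = -(13 - w)/7 = -13/7 + w/7)
P = 0 (P = -(-13/7 + (1/7)*13)/6 = -(-13/7 + 13/7)/6 = -1/6*0 = 0)
A(v, N) = 1
(A(P, 20) + G(39, 121)) - 1359 = (1 + 39) - 1359 = 40 - 1359 = -1319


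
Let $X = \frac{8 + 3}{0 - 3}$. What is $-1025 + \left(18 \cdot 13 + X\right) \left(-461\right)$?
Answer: $- \frac{321626}{3} \approx -1.0721 \cdot 10^{5}$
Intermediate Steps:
$X = - \frac{11}{3}$ ($X = \frac{11}{-3} = 11 \left(- \frac{1}{3}\right) = - \frac{11}{3} \approx -3.6667$)
$-1025 + \left(18 \cdot 13 + X\right) \left(-461\right) = -1025 + \left(18 \cdot 13 - \frac{11}{3}\right) \left(-461\right) = -1025 + \left(234 - \frac{11}{3}\right) \left(-461\right) = -1025 + \frac{691}{3} \left(-461\right) = -1025 - \frac{318551}{3} = - \frac{321626}{3}$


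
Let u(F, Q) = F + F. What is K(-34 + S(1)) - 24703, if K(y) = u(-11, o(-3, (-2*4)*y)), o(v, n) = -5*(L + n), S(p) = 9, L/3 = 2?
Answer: -24725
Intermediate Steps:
L = 6 (L = 3*2 = 6)
o(v, n) = -30 - 5*n (o(v, n) = -5*(6 + n) = -30 - 5*n)
u(F, Q) = 2*F
K(y) = -22 (K(y) = 2*(-11) = -22)
K(-34 + S(1)) - 24703 = -22 - 24703 = -24725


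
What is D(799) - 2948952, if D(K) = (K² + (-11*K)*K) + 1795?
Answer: -9331167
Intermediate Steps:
D(K) = 1795 - 10*K² (D(K) = (K² - 11*K²) + 1795 = -10*K² + 1795 = 1795 - 10*K²)
D(799) - 2948952 = (1795 - 10*799²) - 2948952 = (1795 - 10*638401) - 2948952 = (1795 - 6384010) - 2948952 = -6382215 - 2948952 = -9331167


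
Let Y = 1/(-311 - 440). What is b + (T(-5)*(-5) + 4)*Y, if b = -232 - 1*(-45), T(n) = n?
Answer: -140466/751 ≈ -187.04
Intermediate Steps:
Y = -1/751 (Y = 1/(-751) = -1/751 ≈ -0.0013316)
b = -187 (b = -232 + 45 = -187)
b + (T(-5)*(-5) + 4)*Y = -187 + (-5*(-5) + 4)*(-1/751) = -187 + (25 + 4)*(-1/751) = -187 + 29*(-1/751) = -187 - 29/751 = -140466/751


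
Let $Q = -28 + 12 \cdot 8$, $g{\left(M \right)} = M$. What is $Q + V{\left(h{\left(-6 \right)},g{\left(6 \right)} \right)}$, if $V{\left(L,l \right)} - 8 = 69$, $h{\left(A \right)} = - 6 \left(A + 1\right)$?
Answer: $145$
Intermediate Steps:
$h{\left(A \right)} = -6 - 6 A$ ($h{\left(A \right)} = - 6 \left(1 + A\right) = -6 - 6 A$)
$Q = 68$ ($Q = -28 + 96 = 68$)
$V{\left(L,l \right)} = 77$ ($V{\left(L,l \right)} = 8 + 69 = 77$)
$Q + V{\left(h{\left(-6 \right)},g{\left(6 \right)} \right)} = 68 + 77 = 145$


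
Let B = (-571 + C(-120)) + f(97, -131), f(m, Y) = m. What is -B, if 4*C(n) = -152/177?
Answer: 83936/177 ≈ 474.21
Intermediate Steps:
C(n) = -38/177 (C(n) = (-152/177)/4 = (-152*1/177)/4 = (¼)*(-152/177) = -38/177)
B = -83936/177 (B = (-571 - 38/177) + 97 = -101105/177 + 97 = -83936/177 ≈ -474.21)
-B = -1*(-83936/177) = 83936/177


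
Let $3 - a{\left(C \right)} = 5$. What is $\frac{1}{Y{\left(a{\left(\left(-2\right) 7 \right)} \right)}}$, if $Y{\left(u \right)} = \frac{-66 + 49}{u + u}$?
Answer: $\frac{4}{17} \approx 0.23529$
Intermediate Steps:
$a{\left(C \right)} = -2$ ($a{\left(C \right)} = 3 - 5 = -2$)
$Y{\left(u \right)} = - \frac{17}{2 u}$
$\frac{1}{Y{\left(a{\left(\left(-2\right) 7 \right)} \right)}} = \frac{1}{\left(- \frac{17}{2}\right) \frac{1}{-2}} = \frac{1}{\left(- \frac{17}{2}\right) \left(- \frac{1}{2}\right)} = \frac{1}{\frac{17}{4}} = \frac{4}{17}$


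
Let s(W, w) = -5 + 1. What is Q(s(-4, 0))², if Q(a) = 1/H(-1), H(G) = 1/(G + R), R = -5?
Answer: 36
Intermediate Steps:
s(W, w) = -4
H(G) = 1/(-5 + G) (H(G) = 1/(G - 5) = 1/(-5 + G))
Q(a) = -6 (Q(a) = 1/(1/(-5 - 1)) = 1/(1/(-6)) = 1/(-⅙) = -6)
Q(s(-4, 0))² = (-6)² = 36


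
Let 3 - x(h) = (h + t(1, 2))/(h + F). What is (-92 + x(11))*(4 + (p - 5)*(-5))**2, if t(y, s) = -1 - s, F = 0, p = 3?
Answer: -193452/11 ≈ -17587.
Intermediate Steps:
x(h) = 3 - (-3 + h)/h (x(h) = 3 - (h + (-1 - 1*2))/(h + 0) = 3 - (h + (-1 - 2))/h = 3 - (h - 3)/h = 3 - (-3 + h)/h)
(-92 + x(11))*(4 + (p - 5)*(-5))**2 = (-92 + (2 + 3/11))*(4 + (3 - 5)*(-5))**2 = (-92 + (2 + 3*(1/11)))*(4 - 2*(-5))**2 = (-92 + (2 + 3/11))*(4 + 10)**2 = (-92 + 25/11)*14**2 = -987/11*196 = -193452/11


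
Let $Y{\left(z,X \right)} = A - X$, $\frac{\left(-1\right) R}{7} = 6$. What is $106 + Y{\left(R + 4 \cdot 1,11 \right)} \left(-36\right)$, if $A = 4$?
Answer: $358$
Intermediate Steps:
$R = -42$ ($R = \left(-7\right) 6 = -42$)
$Y{\left(z,X \right)} = 4 - X$
$106 + Y{\left(R + 4 \cdot 1,11 \right)} \left(-36\right) = 106 + \left(4 - 11\right) \left(-36\right) = 106 - -252 = 106 + 252 = 358$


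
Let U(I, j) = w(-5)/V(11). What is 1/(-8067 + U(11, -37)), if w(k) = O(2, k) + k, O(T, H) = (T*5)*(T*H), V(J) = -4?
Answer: -4/32163 ≈ -0.00012437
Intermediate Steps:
O(T, H) = 5*H*T**2 (O(T, H) = (5*T)*(H*T) = 5*H*T**2)
w(k) = 21*k (w(k) = 5*k*2**2 + k = 5*k*4 + k = 20*k + k = 21*k)
U(I, j) = 105/4 (U(I, j) = (21*(-5))/(-4) = -105*(-1/4) = 105/4)
1/(-8067 + U(11, -37)) = 1/(-8067 + 105/4) = 1/(-32163/4) = -4/32163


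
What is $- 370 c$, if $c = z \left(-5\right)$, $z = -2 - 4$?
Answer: $-11100$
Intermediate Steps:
$z = -6$
$c = 30$ ($c = \left(-6\right) \left(-5\right) = 30$)
$- 370 c = \left(-370\right) 30 = -11100$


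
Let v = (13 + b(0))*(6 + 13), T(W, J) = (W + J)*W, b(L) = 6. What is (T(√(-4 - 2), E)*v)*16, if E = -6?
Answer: -34656 - 34656*I*√6 ≈ -34656.0 - 84890.0*I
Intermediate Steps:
T(W, J) = W*(J + W) (T(W, J) = (J + W)*W = W*(J + W))
v = 361 (v = (13 + 6)*(6 + 13) = 19*19 = 361)
(T(√(-4 - 2), E)*v)*16 = ((√(-4 - 2)*(-6 + √(-4 - 2)))*361)*16 = ((√(-6)*(-6 + √(-6)))*361)*16 = (((I*√6)*(-6 + I*√6))*361)*16 = ((I*√6*(-6 + I*√6))*361)*16 = (361*I*√6*(-6 + I*√6))*16 = 5776*I*√6*(-6 + I*√6)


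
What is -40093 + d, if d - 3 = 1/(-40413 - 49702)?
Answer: -3612710351/90115 ≈ -40090.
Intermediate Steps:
d = 270344/90115 (d = 3 + 1/(-40413 - 49702) = 3 + 1/(-90115) = 3 - 1/90115 = 270344/90115 ≈ 3.0000)
-40093 + d = -40093 + 270344/90115 = -3612710351/90115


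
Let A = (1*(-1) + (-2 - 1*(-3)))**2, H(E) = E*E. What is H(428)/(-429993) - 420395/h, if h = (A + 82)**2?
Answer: -181998636451/2891272932 ≈ -62.948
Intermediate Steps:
H(E) = E**2
A = 0 (A = (-1 + (-2 + 3))**2 = (-1 + 1)**2 = 0**2 = 0)
h = 6724 (h = (0 + 82)**2 = 82**2 = 6724)
H(428)/(-429993) - 420395/h = 428**2/(-429993) - 420395/6724 = 183184*(-1/429993) - 420395*1/6724 = -183184/429993 - 420395/6724 = -181998636451/2891272932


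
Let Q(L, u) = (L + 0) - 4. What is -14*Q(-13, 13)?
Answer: 238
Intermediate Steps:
Q(L, u) = -4 + L (Q(L, u) = L - 4 = -4 + L)
-14*Q(-13, 13) = -14*(-4 - 13) = -14*(-17) = 238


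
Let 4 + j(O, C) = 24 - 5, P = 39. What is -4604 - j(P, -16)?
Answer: -4619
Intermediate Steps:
j(O, C) = 15 (j(O, C) = -4 + (24 - 5) = -4 + 19 = 15)
-4604 - j(P, -16) = -4604 - 1*15 = -4604 - 15 = -4619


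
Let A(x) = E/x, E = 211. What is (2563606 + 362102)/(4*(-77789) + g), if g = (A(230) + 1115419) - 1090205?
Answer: -672912840/65766449 ≈ -10.232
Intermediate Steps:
A(x) = 211/x
g = 5799431/230 (g = (211/230 + 1115419) - 1090205 = 256546581/230 - 1090205 = 5799431/230 ≈ 25215.)
(2563606 + 362102)/(4*(-77789) + g) = (2563606 + 362102)/(4*(-77789) + 5799431/230) = 2925708/(-311156 + 5799431/230) = 2925708/(-65766449/230) = 2925708*(-230/65766449) = -672912840/65766449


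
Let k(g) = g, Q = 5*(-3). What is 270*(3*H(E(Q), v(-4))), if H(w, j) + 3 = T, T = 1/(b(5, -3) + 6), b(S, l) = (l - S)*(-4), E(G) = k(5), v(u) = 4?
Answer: -45765/19 ≈ -2408.7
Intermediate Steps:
Q = -15
E(G) = 5
b(S, l) = -4*l + 4*S
T = 1/38 (T = 1/((-4*(-3) + 4*5) + 6) = 1/((12 + 20) + 6) = 1/(32 + 6) = 1/38 ≈ 0.026316)
H(w, j) = -113/38 (H(w, j) = -3 + 1/38 = -113/38)
270*(3*H(E(Q), v(-4))) = 270*(3*(-113/38)) = 270*(-339/38) = -45765/19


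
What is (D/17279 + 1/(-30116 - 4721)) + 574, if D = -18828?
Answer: 344862523887/601948523 ≈ 572.91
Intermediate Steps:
(D/17279 + 1/(-30116 - 4721)) + 574 = (-18828/17279 + 1/(-30116 - 4721)) + 574 = (-18828*1/17279 + 1/(-34837)) + 574 = (-18828/17279 - 1/34837) + 574 = -655928315/601948523 + 574 = 344862523887/601948523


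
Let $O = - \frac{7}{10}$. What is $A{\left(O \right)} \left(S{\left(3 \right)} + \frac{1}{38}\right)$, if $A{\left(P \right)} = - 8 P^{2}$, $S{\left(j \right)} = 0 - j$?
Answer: $\frac{5537}{475} \approx 11.657$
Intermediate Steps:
$S{\left(j \right)} = - j$
$O = - \frac{7}{10}$ ($O = \left(-7\right) \frac{1}{10} = - \frac{7}{10} \approx -0.7$)
$A{\left(O \right)} \left(S{\left(3 \right)} + \frac{1}{38}\right) = - 8 \left(- \frac{7}{10}\right)^{2} \left(\left(-1\right) 3 + \frac{1}{38}\right) = \left(-8\right) \frac{49}{100} \left(-3 + \frac{1}{38}\right) = \left(- \frac{98}{25}\right) \left(- \frac{113}{38}\right) = \frac{5537}{475}$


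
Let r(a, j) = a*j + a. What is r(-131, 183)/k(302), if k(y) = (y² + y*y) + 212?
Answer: -262/1985 ≈ -0.13199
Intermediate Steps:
k(y) = 212 + 2*y² (k(y) = (y² + y²) + 212 = 2*y² + 212 = 212 + 2*y²)
r(a, j) = a + a*j
r(-131, 183)/k(302) = (-131*(1 + 183))/(212 + 2*302²) = (-131*184)/(212 + 2*91204) = -24104/(212 + 182408) = -24104/182620 = -24104*1/182620 = -262/1985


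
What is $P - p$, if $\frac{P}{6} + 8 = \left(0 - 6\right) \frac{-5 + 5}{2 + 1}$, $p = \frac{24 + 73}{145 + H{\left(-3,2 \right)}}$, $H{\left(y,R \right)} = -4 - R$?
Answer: $- \frac{6769}{139} \approx -48.698$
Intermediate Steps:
$p = \frac{97}{139}$ ($p = \frac{24 + 73}{145 - 6} = \frac{97}{145 - 6} = \frac{97}{139} \approx 0.69784$)
$P = -48$ ($P = -48 + 6 \left(0 - 6\right) \frac{-5 + 5}{2 + 1} = -48 + 6 \left(- 6 \cdot \frac{0}{3}\right) = -48 + 6 \left(- 6 \cdot 0 \cdot \frac{1}{3}\right) = -48 + 6 \left(\left(-6\right) 0\right) = -48 + 6 \cdot 0 = -48 + 0 = -48$)
$P - p = -48 - \frac{97}{139} = - \frac{6769}{139}$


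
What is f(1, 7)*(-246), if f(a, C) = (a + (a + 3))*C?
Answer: -8610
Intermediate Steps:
f(a, C) = C*(3 + 2*a) (f(a, C) = (a + (3 + a))*C = (3 + 2*a)*C = C*(3 + 2*a))
f(1, 7)*(-246) = (7*(3 + 2*1))*(-246) = (7*(3 + 2))*(-246) = (7*5)*(-246) = 35*(-246) = -8610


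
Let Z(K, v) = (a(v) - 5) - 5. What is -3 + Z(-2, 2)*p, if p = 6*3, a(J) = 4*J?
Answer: -39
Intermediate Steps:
Z(K, v) = -10 + 4*v (Z(K, v) = (4*v - 5) - 5 = (-5 + 4*v) - 5 = -10 + 4*v)
p = 18
-3 + Z(-2, 2)*p = -3 + (-10 + 4*2)*18 = -3 + (-10 + 8)*18 = -3 - 2*18 = -3 - 36 = -39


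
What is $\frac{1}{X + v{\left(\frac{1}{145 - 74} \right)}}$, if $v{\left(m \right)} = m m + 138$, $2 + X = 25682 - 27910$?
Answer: $- \frac{5041}{10545771} \approx -0.00047801$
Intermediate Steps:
$X = -2230$ ($X = -2 + \left(25682 - 27910\right) = -2 - 2228 = -2230$)
$v{\left(m \right)} = 138 + m^{2}$ ($v{\left(m \right)} = m^{2} + 138 = 138 + m^{2}$)
$\frac{1}{X + v{\left(\frac{1}{145 - 74} \right)}} = \frac{1}{-2230 + \left(138 + \left(\frac{1}{145 - 74}\right)^{2}\right)} = \frac{1}{-2230 + \left(138 + \left(\frac{1}{71}\right)^{2}\right)} = \frac{1}{-2230 + \left(138 + \frac{1}{5041}\right)} = \frac{1}{-2230 + \frac{695659}{5041}} = \frac{1}{- \frac{10545771}{5041}} = - \frac{5041}{10545771}$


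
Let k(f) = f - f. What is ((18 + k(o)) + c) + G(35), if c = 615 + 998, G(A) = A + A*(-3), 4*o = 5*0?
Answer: 1561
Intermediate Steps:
o = 0 (o = (5*0)/4 = (¼)*0 = 0)
k(f) = 0
G(A) = -2*A (G(A) = A - 3*A = -2*A)
c = 1613
((18 + k(o)) + c) + G(35) = ((18 + 0) + 1613) - 2*35 = (18 + 1613) - 70 = 1631 - 70 = 1561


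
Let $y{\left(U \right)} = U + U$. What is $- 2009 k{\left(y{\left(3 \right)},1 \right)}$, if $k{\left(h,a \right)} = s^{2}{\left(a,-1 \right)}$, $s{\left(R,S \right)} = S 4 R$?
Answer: $-32144$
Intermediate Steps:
$s{\left(R,S \right)} = 4 R S$ ($s{\left(R,S \right)} = 4 S R = 4 R S$)
$y{\left(U \right)} = 2 U$
$k{\left(h,a \right)} = 16 a^{2}$ ($k{\left(h,a \right)} = \left(4 a \left(-1\right)\right)^{2} = \left(- 4 a\right)^{2} = 16 a^{2}$)
$- 2009 k{\left(y{\left(3 \right)},1 \right)} = - 2009 \cdot 16 \cdot 1^{2} = - 2009 \cdot 16 \cdot 1 = \left(-2009\right) 16 = -32144$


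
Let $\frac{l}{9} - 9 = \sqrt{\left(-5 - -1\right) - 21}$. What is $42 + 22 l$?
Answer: $1824 + 990 i \approx 1824.0 + 990.0 i$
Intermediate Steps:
$l = 81 + 45 i$ ($l = 81 + 9 \sqrt{\left(-5 - -1\right) - 21} = 81 + 9 \sqrt{\left(-5 + 1\right) - 21} = 81 + 9 \sqrt{-4 - 21} = 81 + 9 \sqrt{-25} = 81 + 9 \cdot 5 i = 81 + 45 i \approx 81.0 + 45.0 i$)
$42 + 22 l = 42 + 22 \left(81 + 45 i\right) = 42 + \left(1782 + 990 i\right) = 1824 + 990 i$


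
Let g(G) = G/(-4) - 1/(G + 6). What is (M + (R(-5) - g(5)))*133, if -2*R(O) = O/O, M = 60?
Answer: 356041/44 ≈ 8091.8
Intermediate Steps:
R(O) = -½ (R(O) = -O/(2*O) = -½*1 = -½)
g(G) = -1/(6 + G) - G/4 (g(G) = G*(-¼) - 1/(6 + G) = -G/4 - 1/(6 + G) = -1/(6 + G) - G/4)
(M + (R(-5) - g(5)))*133 = (60 + (-½ - (-4 - 1*5² - 6*5)/(4*(6 + 5))))*133 = (60 + (-½ - (-4 - 1*25 - 30)/(4*11)))*133 = (60 + (-½ - (-4 - 25 - 30)/(4*11)))*133 = (60 + (-½ - (-59)/(4*11)))*133 = (60 + (-½ - 1*(-59/44)))*133 = (60 + (-½ + 59/44))*133 = (60 + 37/44)*133 = (2677/44)*133 = 356041/44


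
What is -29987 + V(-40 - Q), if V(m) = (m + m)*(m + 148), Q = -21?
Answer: -34889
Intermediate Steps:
V(m) = 2*m*(148 + m) (V(m) = (2*m)*(148 + m) = 2*m*(148 + m))
-29987 + V(-40 - Q) = -29987 + 2*(-40 - 1*(-21))*(148 + (-40 - 1*(-21))) = -29987 + 2*(-40 + 21)*(148 + (-40 + 21)) = -29987 + 2*(-19)*(148 - 19) = -29987 + 2*(-19)*129 = -29987 - 4902 = -34889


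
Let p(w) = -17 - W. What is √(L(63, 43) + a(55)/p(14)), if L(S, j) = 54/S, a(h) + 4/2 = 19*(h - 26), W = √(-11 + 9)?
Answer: √(6/7 - 549/(17 + I*√2)) ≈ 0.23855 + 5.5921*I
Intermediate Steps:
W = I*√2 (W = √(-2) = I*√2 ≈ 1.4142*I)
p(w) = -17 - I*√2
a(h) = -496 + 19*h (a(h) = -2 + 19*(h - 26) = -2 + 19*(-26 + h) = -2 + (-494 + 19*h) = -496 + 19*h)
√(L(63, 43) + a(55)/p(14)) = √(54/63 + (-496 + 19*55)/(-17 - I*√2)) = √(54*(1/63) + (-496 + 1045)/(-17 - I*√2)) = √(6/7 + 549/(-17 - I*√2))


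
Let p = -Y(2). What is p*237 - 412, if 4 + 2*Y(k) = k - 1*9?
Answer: 1783/2 ≈ 891.50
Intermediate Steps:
Y(k) = -13/2 + k/2 (Y(k) = -2 + (k - 1*9)/2 = -2 + (k - 9)/2 = -2 + (-9 + k)/2 = -2 + (-9/2 + k/2) = -13/2 + k/2)
p = 11/2 (p = -(-13/2 + (½)*2) = -(-13/2 + 1) = -1*(-11/2) = 11/2 ≈ 5.5000)
p*237 - 412 = (11/2)*237 - 412 = 2607/2 - 412 = 1783/2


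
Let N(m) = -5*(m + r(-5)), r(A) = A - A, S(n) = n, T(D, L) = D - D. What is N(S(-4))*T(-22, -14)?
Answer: 0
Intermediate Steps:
T(D, L) = 0
r(A) = 0
N(m) = -5*m (N(m) = -5*(m + 0) = -5*m)
N(S(-4))*T(-22, -14) = -5*(-4)*0 = 20*0 = 0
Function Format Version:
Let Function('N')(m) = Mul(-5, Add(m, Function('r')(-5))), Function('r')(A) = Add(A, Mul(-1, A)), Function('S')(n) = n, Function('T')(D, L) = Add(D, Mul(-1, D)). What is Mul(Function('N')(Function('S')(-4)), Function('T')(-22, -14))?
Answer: 0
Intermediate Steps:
Function('T')(D, L) = 0
Function('r')(A) = 0
Function('N')(m) = Mul(-5, m) (Function('N')(m) = Mul(-5, Add(m, 0)) = Mul(-5, m))
Mul(Function('N')(Function('S')(-4)), Function('T')(-22, -14)) = Mul(Mul(-5, -4), 0) = Mul(20, 0) = 0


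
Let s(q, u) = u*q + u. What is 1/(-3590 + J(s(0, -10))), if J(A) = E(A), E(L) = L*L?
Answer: -1/3490 ≈ -0.00028653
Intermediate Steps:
E(L) = L**2
s(q, u) = u + q*u (s(q, u) = q*u + u = u + q*u)
J(A) = A**2
1/(-3590 + J(s(0, -10))) = 1/(-3590 + (-10*(1 + 0))**2) = 1/(-3590 + (-10*1)**2) = 1/(-3590 + (-10)**2) = 1/(-3590 + 100) = 1/(-3490) = -1/3490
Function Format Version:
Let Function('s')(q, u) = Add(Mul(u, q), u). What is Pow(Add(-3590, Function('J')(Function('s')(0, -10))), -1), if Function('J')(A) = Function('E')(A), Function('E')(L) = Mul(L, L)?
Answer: Rational(-1, 3490) ≈ -0.00028653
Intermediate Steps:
Function('E')(L) = Pow(L, 2)
Function('s')(q, u) = Add(u, Mul(q, u)) (Function('s')(q, u) = Add(Mul(q, u), u) = Add(u, Mul(q, u)))
Function('J')(A) = Pow(A, 2)
Pow(Add(-3590, Function('J')(Function('s')(0, -10))), -1) = Pow(Add(-3590, Pow(Mul(-10, Add(1, 0)), 2)), -1) = Pow(Add(-3590, Pow(Mul(-10, 1), 2)), -1) = Pow(Add(-3590, Pow(-10, 2)), -1) = Pow(Add(-3590, 100), -1) = Pow(-3490, -1) = Rational(-1, 3490)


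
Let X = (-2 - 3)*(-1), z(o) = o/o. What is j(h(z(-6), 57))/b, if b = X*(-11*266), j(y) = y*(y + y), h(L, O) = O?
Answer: -171/385 ≈ -0.44416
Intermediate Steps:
z(o) = 1
j(y) = 2*y² (j(y) = y*(2*y) = 2*y²)
X = 5 (X = -5*(-1) = 5)
b = -14630 (b = 5*(-11*266) = 5*(-2926) = -14630)
j(h(z(-6), 57))/b = (2*57²)/(-14630) = (2*3249)*(-1/14630) = 6498*(-1/14630) = -171/385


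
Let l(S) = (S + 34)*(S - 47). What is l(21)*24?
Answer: -34320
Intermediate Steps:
l(S) = (-47 + S)*(34 + S) (l(S) = (34 + S)*(-47 + S) = (-47 + S)*(34 + S))
l(21)*24 = (-1598 + 21² - 13*21)*24 = (-1598 + 441 - 273)*24 = -1430*24 = -34320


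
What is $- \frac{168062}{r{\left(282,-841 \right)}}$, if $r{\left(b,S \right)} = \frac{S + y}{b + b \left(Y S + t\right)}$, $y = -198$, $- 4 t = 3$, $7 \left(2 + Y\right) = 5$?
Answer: $\frac{358804218993}{7273} \approx 4.9334 \cdot 10^{7}$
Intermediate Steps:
$Y = - \frac{9}{7}$ ($Y = -2 + \frac{1}{7} \cdot 5 = -2 + \frac{5}{7} = - \frac{9}{7} \approx -1.2857$)
$t = - \frac{3}{4}$ ($t = \left(- \frac{1}{4}\right) 3 = - \frac{3}{4} \approx -0.75$)
$r{\left(b,S \right)} = \frac{-198 + S}{b + b \left(- \frac{3}{4} - \frac{9 S}{7}\right)}$ ($r{\left(b,S \right)} = \frac{S - 198}{b + b \left(- \frac{9 S}{7} - \frac{3}{4}\right)} = \frac{-198 + S}{b + b \left(- \frac{3}{4} - \frac{9 S}{7}\right)}$)
$- \frac{168062}{r{\left(282,-841 \right)}} = - \frac{168062}{28 \cdot \frac{1}{282} \frac{1}{7 - -30276} \left(-198 - 841\right)} = - \frac{168062}{28 \cdot \frac{1}{282} \frac{1}{7 + 30276} \left(-1039\right)} = - \frac{168062}{28 \cdot \frac{1}{282} \cdot \frac{1}{30283} \left(-1039\right)} = - \frac{168062}{- \frac{14546}{4269903}} = \left(-168062\right) \left(- \frac{4269903}{14546}\right) = \frac{358804218993}{7273}$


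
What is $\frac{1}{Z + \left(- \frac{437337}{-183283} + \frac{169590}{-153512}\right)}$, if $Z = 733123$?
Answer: $\frac{14068069948}{10313643671244391} \approx 1.364 \cdot 10^{-6}$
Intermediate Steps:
$\frac{1}{Z + \left(- \frac{437337}{-183283} + \frac{169590}{-153512}\right)} = \frac{1}{733123 + \left(- \frac{437337}{-183283} + \frac{169590}{-153512}\right)} = \frac{1}{733123 + \left(\left(-437337\right) \left(- \frac{1}{183283}\right) + 169590 \left(- \frac{1}{153512}\right)\right)} = \frac{1}{733123 + \left(\frac{437337}{183283} - \frac{84795}{76756}\right)} = \frac{1}{733123 + \frac{18026756787}{14068069948}} = \frac{1}{\frac{10313643671244391}{14068069948}} = \frac{14068069948}{10313643671244391}$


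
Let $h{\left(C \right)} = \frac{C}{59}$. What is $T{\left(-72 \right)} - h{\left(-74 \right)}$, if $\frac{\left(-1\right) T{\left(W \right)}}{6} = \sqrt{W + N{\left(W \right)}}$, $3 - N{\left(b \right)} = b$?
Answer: $\frac{74}{59} - 6 \sqrt{3} \approx -9.1381$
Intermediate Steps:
$N{\left(b \right)} = 3 - b$
$h{\left(C \right)} = \frac{C}{59}$ ($h{\left(C \right)} = C \frac{1}{59} = \frac{C}{59}$)
$T{\left(W \right)} = - 6 \sqrt{3}$ ($T{\left(W \right)} = - 6 \sqrt{W - \left(-3 + W\right)} = - 6 \sqrt{3}$)
$T{\left(-72 \right)} - h{\left(-74 \right)} = - 6 \sqrt{3} - \frac{1}{59} \left(-74\right) = - 6 \sqrt{3} - - \frac{74}{59} = - 6 \sqrt{3} + \frac{74}{59} = \frac{74}{59} - 6 \sqrt{3}$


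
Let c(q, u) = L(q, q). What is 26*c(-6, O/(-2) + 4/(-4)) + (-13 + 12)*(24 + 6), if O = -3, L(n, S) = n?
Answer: -186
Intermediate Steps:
c(q, u) = q
26*c(-6, O/(-2) + 4/(-4)) + (-13 + 12)*(24 + 6) = 26*(-6) + (-13 + 12)*(24 + 6) = -156 - 1*30 = -156 - 30 = -186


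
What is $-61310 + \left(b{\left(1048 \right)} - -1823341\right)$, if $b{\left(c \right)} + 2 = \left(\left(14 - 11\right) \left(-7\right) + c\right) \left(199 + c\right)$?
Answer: $3042698$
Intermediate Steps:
$b{\left(c \right)} = -2 + \left(-21 + c\right) \left(199 + c\right)$ ($b{\left(c \right)} = -2 + \left(\left(14 - 11\right) \left(-7\right) + c\right) \left(199 + c\right) = -2 + \left(3 \left(-7\right) + c\right) \left(199 + c\right) = -2 + \left(-21 + c\right) \left(199 + c\right)$)
$-61310 + \left(b{\left(1048 \right)} - -1823341\right) = -61310 + \left(\left(-4181 + 1048^{2} + 178 \cdot 1048\right) - -1823341\right) = -61310 + \left(\left(-4181 + 1098304 + 186544\right) + 1823341\right) = -61310 + \left(1280667 + 1823341\right) = -61310 + 3104008 = 3042698$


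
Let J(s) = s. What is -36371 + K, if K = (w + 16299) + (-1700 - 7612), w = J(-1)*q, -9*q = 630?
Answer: -29314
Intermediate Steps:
q = -70 (q = -⅑*630 = -70)
w = 70 (w = -1*(-70) = 70)
K = 7057 (K = (70 + 16299) + (-1700 - 7612) = 16369 - 9312 = 7057)
-36371 + K = -36371 + 7057 = -29314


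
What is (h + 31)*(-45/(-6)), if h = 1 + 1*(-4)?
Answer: 210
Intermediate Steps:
h = -3 (h = 1 - 4 = -3)
(h + 31)*(-45/(-6)) = (-3 + 31)*(-45/(-6)) = 28*(-45*(-1/6)) = 28*(15/2) = 210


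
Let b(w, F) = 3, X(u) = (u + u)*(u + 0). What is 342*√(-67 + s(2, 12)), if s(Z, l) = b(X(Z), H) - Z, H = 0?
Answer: 342*I*√66 ≈ 2778.4*I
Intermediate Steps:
X(u) = 2*u² (X(u) = (2*u)*u = 2*u²)
s(Z, l) = 3 - Z
342*√(-67 + s(2, 12)) = 342*√(-67 + (3 - 1*2)) = 342*√(-67 + (3 - 2)) = 342*√(-67 + 1) = 342*√(-66) = 342*(I*√66) = 342*I*√66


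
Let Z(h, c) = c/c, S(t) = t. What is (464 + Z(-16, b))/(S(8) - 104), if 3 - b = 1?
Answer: -155/32 ≈ -4.8438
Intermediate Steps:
b = 2 (b = 3 - 1*1 = 3 - 1 = 2)
Z(h, c) = 1
(464 + Z(-16, b))/(S(8) - 104) = (464 + 1)/(8 - 104) = 465/(-96) = 465*(-1/96) = -155/32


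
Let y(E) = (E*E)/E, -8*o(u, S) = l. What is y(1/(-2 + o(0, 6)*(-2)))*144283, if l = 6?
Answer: -288566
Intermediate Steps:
o(u, S) = -¾ (o(u, S) = -⅛*6 = -¾)
y(E) = E (y(E) = E²/E = E)
y(1/(-2 + o(0, 6)*(-2)))*144283 = 144283/(-2 - ¾*(-2)) = 144283/(-2 + 3/2) = 144283/(-½) = -2*144283 = -288566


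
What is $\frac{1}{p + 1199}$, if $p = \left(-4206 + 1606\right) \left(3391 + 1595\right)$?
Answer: $- \frac{1}{12962401} \approx -7.7146 \cdot 10^{-8}$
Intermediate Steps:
$p = -12963600$ ($p = \left(-2600\right) 4986 = -12963600$)
$\frac{1}{p + 1199} = \frac{1}{-12963600 + 1199} = \frac{1}{-12962401} = - \frac{1}{12962401}$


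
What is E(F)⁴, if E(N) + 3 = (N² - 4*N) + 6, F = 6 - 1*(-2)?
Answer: 1500625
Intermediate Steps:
F = 8 (F = 6 + 2 = 8)
E(N) = 3 + N² - 4*N (E(N) = -3 + ((N² - 4*N) + 6) = -3 + (6 + N² - 4*N) = 3 + N² - 4*N)
E(F)⁴ = (3 + 8² - 4*8)⁴ = (3 + 64 - 32)⁴ = 35⁴ = 1500625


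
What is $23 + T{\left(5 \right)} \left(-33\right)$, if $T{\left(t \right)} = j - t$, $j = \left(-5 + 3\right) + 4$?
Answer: $122$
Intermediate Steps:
$j = 2$ ($j = -2 + 4 = 2$)
$T{\left(t \right)} = 2 - t$
$23 + T{\left(5 \right)} \left(-33\right) = 23 + \left(2 - 5\right) \left(-33\right) = 23 - -99 = 23 + 99 = 122$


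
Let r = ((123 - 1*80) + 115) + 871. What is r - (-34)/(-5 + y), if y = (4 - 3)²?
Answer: 2041/2 ≈ 1020.5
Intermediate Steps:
y = 1 (y = 1² = 1)
r = 1029 (r = ((123 - 80) + 115) + 871 = (43 + 115) + 871 = 158 + 871 = 1029)
r - (-34)/(-5 + y) = 1029 - (-34)/(-5 + 1) = 1029 - (-34)/(-4) = 1029 - (-34)*(-1)/4 = 1029 - 1*17/2 = 1029 - 17/2 = 2041/2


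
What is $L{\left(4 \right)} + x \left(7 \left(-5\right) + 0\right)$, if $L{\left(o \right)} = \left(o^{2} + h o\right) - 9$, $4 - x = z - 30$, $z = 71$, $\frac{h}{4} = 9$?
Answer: $1446$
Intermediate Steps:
$h = 36$ ($h = 4 \cdot 9 = 36$)
$x = -37$ ($x = 4 - \left(71 - 30\right) = 4 - 41 = -37$)
$L{\left(o \right)} = -9 + o^{2} + 36 o$ ($L{\left(o \right)} = \left(o^{2} + 36 o\right) - 9 = -9 + o^{2} + 36 o$)
$L{\left(4 \right)} + x \left(7 \left(-5\right) + 0\right) = \left(-9 + 4^{2} + 36 \cdot 4\right) - 37 \left(7 \left(-5\right) + 0\right) = \left(-9 + 16 + 144\right) - 37 \left(-35 + 0\right) = 151 - -1295 = 151 + 1295 = 1446$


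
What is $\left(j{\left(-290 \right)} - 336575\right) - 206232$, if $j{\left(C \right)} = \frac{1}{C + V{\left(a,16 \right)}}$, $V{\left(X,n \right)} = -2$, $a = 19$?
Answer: $- \frac{158499645}{292} \approx -5.4281 \cdot 10^{5}$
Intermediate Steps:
$j{\left(C \right)} = \frac{1}{-2 + C}$ ($j{\left(C \right)} = \frac{1}{C - 2} = \frac{1}{-2 + C}$)
$\left(j{\left(-290 \right)} - 336575\right) - 206232 = \left(\frac{1}{-2 - 290} - 336575\right) - 206232 = \left(\frac{1}{-292} - 336575\right) - 206232 = \left(- \frac{1}{292} - 336575\right) - 206232 = - \frac{98279901}{292} - 206232 = - \frac{158499645}{292}$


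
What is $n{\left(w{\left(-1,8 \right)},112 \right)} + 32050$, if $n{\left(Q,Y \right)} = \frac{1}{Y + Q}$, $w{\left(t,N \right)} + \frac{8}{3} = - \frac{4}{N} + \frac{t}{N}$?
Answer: $\frac{83618474}{2609} \approx 32050.0$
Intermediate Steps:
$w{\left(t,N \right)} = - \frac{8}{3} - \frac{4}{N} + \frac{t}{N}$ ($w{\left(t,N \right)} = - \frac{8}{3} + \left(- \frac{4}{N} + \frac{t}{N}\right) = - \frac{8}{3} - \frac{4}{N} + \frac{t}{N}$)
$n{\left(Q,Y \right)} = \frac{1}{Q + Y}$
$n{\left(w{\left(-1,8 \right)},112 \right)} + 32050 = \frac{1}{\frac{-4 - 1 - \frac{64}{3}}{8} + 112} + 32050 = \frac{1}{\frac{1}{8} \left(- \frac{79}{3}\right) + 112} + 32050 = \frac{1}{- \frac{79}{24} + 112} + 32050 = \frac{1}{\frac{2609}{24}} + 32050 = \frac{24}{2609} + 32050 = \frac{83618474}{2609}$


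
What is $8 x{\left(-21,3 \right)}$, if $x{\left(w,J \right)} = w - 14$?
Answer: $-280$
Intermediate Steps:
$x{\left(w,J \right)} = -14 + w$ ($x{\left(w,J \right)} = w - 14 = -14 + w$)
$8 x{\left(-21,3 \right)} = 8 \left(-14 - 21\right) = 8 \left(-35\right) = -280$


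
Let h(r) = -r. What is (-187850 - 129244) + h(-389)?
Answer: -316705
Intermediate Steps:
(-187850 - 129244) + h(-389) = (-187850 - 129244) - 1*(-389) = -317094 + 389 = -316705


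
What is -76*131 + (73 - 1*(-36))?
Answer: -9847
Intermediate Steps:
-76*131 + (73 - 1*(-36)) = -9956 + (73 + 36) = -9956 + 109 = -9847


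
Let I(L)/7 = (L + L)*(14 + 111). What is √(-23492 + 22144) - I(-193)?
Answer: 337750 + 2*I*√337 ≈ 3.3775e+5 + 36.715*I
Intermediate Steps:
I(L) = 1750*L (I(L) = 7*((L + L)*(14 + 111)) = 7*((2*L)*125) = 7*(250*L) = 1750*L)
√(-23492 + 22144) - I(-193) = √(-23492 + 22144) - 1750*(-193) = √(-1348) - 1*(-337750) = 2*I*√337 + 337750 = 337750 + 2*I*√337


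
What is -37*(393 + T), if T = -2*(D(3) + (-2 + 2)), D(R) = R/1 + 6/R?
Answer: -14171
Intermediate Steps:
D(R) = R + 6/R (D(R) = R*1 + 6/R = R + 6/R)
T = -10 (T = -2*((3 + 6/3) + (-2 + 2)) = -2*((3 + 6*(⅓)) + 0) = -2*((3 + 2) + 0) = -2*(5 + 0) = -2*5 = -10)
-37*(393 + T) = -37*(393 - 10) = -37*383 = -14171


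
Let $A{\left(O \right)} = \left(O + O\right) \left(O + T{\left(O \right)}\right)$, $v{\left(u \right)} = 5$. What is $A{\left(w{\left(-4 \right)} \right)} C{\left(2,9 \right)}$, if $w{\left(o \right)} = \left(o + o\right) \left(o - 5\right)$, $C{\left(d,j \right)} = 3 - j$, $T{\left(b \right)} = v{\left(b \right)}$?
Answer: $-66528$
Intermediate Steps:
$T{\left(b \right)} = 5$
$w{\left(o \right)} = 2 o \left(-5 + o\right)$
$A{\left(O \right)} = 2 O \left(5 + O\right)$ ($A{\left(O \right)} = \left(O + O\right) \left(O + 5\right) = 2 O \left(5 + O\right)$)
$A{\left(w{\left(-4 \right)} \right)} C{\left(2,9 \right)} = 2 \cdot 2 \left(-4\right) \left(-5 - 4\right) \left(5 + 2 \left(-4\right) \left(-5 - 4\right)\right) \left(3 - 9\right) = 2 \cdot 2 \left(-4\right) \left(-9\right) \left(5 + 2 \left(-4\right) \left(-9\right)\right) \left(3 - 9\right) = 2 \cdot 72 \left(5 + 72\right) \left(-6\right) = 2 \cdot 72 \cdot 77 \left(-6\right) = 11088 \left(-6\right) = -66528$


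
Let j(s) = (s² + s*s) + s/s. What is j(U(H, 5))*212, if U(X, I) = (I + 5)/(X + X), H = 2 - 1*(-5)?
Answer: 20988/49 ≈ 428.33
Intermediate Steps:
H = 7 (H = 2 + 5 = 7)
U(X, I) = (5 + I)/(2*X) (U(X, I) = (5 + I)/((2*X)) = (5 + I)*(1/(2*X)) = (5 + I)/(2*X))
j(s) = 1 + 2*s² (j(s) = (s² + s²) + 1 = 2*s² + 1 = 1 + 2*s²)
j(U(H, 5))*212 = (1 + 2*((½)*(5 + 5)/7)²)*212 = (1 + 2*((½)*(⅐)*10)²)*212 = (1 + 2*(5/7)²)*212 = (1 + 2*(25/49))*212 = (1 + 50/49)*212 = (99/49)*212 = 20988/49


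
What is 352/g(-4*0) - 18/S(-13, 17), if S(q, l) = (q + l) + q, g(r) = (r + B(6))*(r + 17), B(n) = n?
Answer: 278/51 ≈ 5.4510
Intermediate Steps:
g(r) = (6 + r)*(17 + r) (g(r) = (r + 6)*(r + 17) = (6 + r)*(17 + r))
S(q, l) = l + 2*q (S(q, l) = (l + q) + q = l + 2*q)
352/g(-4*0) - 18/S(-13, 17) = 352/(102 + (-4*0)² + 23*(-4*0)) - 18/(17 + 2*(-13)) = 352/(102 + 0² + 23*0) - 18/(17 - 26) = 352/(102 + 0 + 0) - 18/(-9) = 352/102 - 18*(-⅑) = 352*(1/102) + 2 = 176/51 + 2 = 278/51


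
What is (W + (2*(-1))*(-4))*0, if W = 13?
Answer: 0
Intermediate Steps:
(W + (2*(-1))*(-4))*0 = (13 + (2*(-1))*(-4))*0 = (13 - 2*(-4))*0 = (13 + 8)*0 = 21*0 = 0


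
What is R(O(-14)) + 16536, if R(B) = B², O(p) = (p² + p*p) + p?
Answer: 159420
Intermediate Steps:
O(p) = p + 2*p² (O(p) = (p² + p²) + p = 2*p² + p = p + 2*p²)
R(O(-14)) + 16536 = (-14*(1 + 2*(-14)))² + 16536 = (-14*(1 - 28))² + 16536 = (-14*(-27))² + 16536 = 378² + 16536 = 142884 + 16536 = 159420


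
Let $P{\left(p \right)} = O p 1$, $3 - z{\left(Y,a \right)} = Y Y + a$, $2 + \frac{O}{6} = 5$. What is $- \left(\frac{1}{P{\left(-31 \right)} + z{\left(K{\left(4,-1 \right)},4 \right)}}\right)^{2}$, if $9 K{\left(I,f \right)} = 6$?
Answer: $- \frac{81}{25351225} \approx -3.1951 \cdot 10^{-6}$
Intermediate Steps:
$O = 18$ ($O = -12 + 6 \cdot 5 = -12 + 30 = 18$)
$K{\left(I,f \right)} = \frac{2}{3}$ ($K{\left(I,f \right)} = \frac{1}{9} \cdot 6 = \frac{2}{3}$)
$z{\left(Y,a \right)} = 3 - a - Y^{2}$ ($z{\left(Y,a \right)} = 3 - \left(Y Y + a\right) = 3 - \left(Y^{2} + a\right) = 3 - \left(a + Y^{2}\right) = 3 - a - Y^{2}$)
$P{\left(p \right)} = 18 p$ ($P{\left(p \right)} = 18 p 1 = 18 p$)
$- \left(\frac{1}{P{\left(-31 \right)} + z{\left(K{\left(4,-1 \right)},4 \right)}}\right)^{2} = - \left(\frac{1}{18 \left(-31\right) - \frac{13}{9}}\right)^{2} = - \left(\frac{1}{-558 - \frac{13}{9}}\right)^{2} = - \left(\frac{1}{- \frac{5035}{9}}\right)^{2} = - \left(- \frac{9}{5035}\right)^{2} = \left(-1\right) \frac{81}{25351225} = - \frac{81}{25351225}$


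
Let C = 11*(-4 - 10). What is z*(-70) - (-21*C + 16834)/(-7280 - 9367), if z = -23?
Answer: 26821738/16647 ≈ 1611.2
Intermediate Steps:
C = -154 (C = 11*(-14) = -154)
z*(-70) - (-21*C + 16834)/(-7280 - 9367) = -23*(-70) - (-21*(-154) + 16834)/(-7280 - 9367) = 1610 - (3234 + 16834)/(-16647) = 1610 - 20068*(-1)/16647 = 1610 - 1*(-20068/16647) = 1610 + 20068/16647 = 26821738/16647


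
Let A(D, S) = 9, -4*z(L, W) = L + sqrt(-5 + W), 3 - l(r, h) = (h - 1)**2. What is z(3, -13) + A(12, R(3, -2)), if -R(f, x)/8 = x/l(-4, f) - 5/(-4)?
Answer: 33/4 - 3*I*sqrt(2)/4 ≈ 8.25 - 1.0607*I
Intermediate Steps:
l(r, h) = 3 - (-1 + h)**2 (l(r, h) = 3 - (h - 1)**2 = 3 - (-1 + h)**2)
z(L, W) = -L/4 - sqrt(-5 + W)/4 (z(L, W) = -(L + sqrt(-5 + W))/4 = -L/4 - sqrt(-5 + W)/4)
R(f, x) = -10 - 8*x/(3 - (-1 + f)**2) (R(f, x) = -8*(x/(3 - (-1 + f)**2) - 5/(-4)) = -8*(x/(3 - (-1 + f)**2) - 5*(-1/4)) = -8*(x/(3 - (-1 + f)**2) + 5/4) = -8*(5/4 + x/(3 - (-1 + f)**2)) = -10 - 8*x/(3 - (-1 + f)**2))
z(3, -13) + A(12, R(3, -2)) = (-1/4*3 - sqrt(-5 - 13)/4) + 9 = (-3/4 - 3*I*sqrt(2)/4) + 9 = 33/4 - 3*I*sqrt(2)/4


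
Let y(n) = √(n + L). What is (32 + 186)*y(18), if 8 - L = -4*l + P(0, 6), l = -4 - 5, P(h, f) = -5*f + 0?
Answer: 436*√5 ≈ 974.93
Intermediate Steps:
P(h, f) = -5*f
l = -9 (l = -4 - 1*5 = -4 - 5 = -9)
L = 2 (L = 8 - (-4*(-9) - 5*6) = 8 - (36 - 30) = 8 - 1*6 = 8 - 6 = 2)
y(n) = √(2 + n) (y(n) = √(n + 2) = √(2 + n))
(32 + 186)*y(18) = (32 + 186)*√(2 + 18) = 218*√20 = 218*(2*√5) = 436*√5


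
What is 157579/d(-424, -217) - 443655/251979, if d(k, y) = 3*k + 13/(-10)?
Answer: -19176907025/152783267 ≈ -125.52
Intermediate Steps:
d(k, y) = -13/10 + 3*k (d(k, y) = 3*k + 13*(-1/10) = 3*k - 13/10 = -13/10 + 3*k)
157579/d(-424, -217) - 443655/251979 = 157579/(-13/10 + 3*(-424)) - 443655/251979 = 157579/(-13/10 - 1272) - 443655*1/251979 = 157579/(-12733/10) - 147885/83993 = 157579*(-10/12733) - 147885/83993 = -1575790/12733 - 147885/83993 = -19176907025/152783267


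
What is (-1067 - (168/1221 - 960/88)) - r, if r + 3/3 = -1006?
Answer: -20036/407 ≈ -49.229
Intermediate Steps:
r = -1007 (r = -1 - 1006 = -1007)
(-1067 - (168/1221 - 960/88)) - r = (-1067 - (168/1221 - 960/88)) - 1*(-1007) = (-1067 - (168*(1/1221) - 960*1/88)) + 1007 = (-1067 - (56/407 - 120/11)) + 1007 = (-1067 - 1*(-4384/407)) + 1007 = (-1067 + 4384/407) + 1007 = -429885/407 + 1007 = -20036/407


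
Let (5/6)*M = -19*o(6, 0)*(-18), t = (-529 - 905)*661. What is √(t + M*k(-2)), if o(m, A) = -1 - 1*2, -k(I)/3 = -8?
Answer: I*√24435570/5 ≈ 988.65*I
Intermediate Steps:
k(I) = 24 (k(I) = -3*(-8) = 24)
o(m, A) = -3 (o(m, A) = -1 - 2 = -3)
t = -947874 (t = -1434*661 = -947874)
M = -6156/5 (M = 6*(-19*(-3)*(-18))/5 = 6*(57*(-18))/5 = (6/5)*(-1026) = -6156/5 ≈ -1231.2)
√(t + M*k(-2)) = √(-947874 - 6156/5*24) = √(-947874 - 147744/5) = √(-4887114/5) = I*√24435570/5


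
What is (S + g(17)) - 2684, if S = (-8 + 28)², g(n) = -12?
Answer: -2296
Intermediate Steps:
S = 400 (S = 20² = 400)
(S + g(17)) - 2684 = (400 - 12) - 2684 = 388 - 2684 = -2296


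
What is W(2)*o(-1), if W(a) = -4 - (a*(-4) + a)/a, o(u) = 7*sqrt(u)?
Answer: -7*I ≈ -7.0*I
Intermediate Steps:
W(a) = -1 (W(a) = -4 - (-4*a + a)/a = -4 - (-3*a)/a = -4 - 1*(-3) = -4 + 3 = -1)
W(2)*o(-1) = -7*sqrt(-1) = -7*I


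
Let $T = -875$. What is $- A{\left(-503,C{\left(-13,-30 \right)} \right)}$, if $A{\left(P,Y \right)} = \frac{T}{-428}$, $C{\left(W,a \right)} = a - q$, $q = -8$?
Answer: $- \frac{875}{428} \approx -2.0444$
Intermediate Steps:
$C{\left(W,a \right)} = 8 + a$ ($C{\left(W,a \right)} = a - -8 = a + 8 = 8 + a$)
$A{\left(P,Y \right)} = \frac{875}{428}$ ($A{\left(P,Y \right)} = - \frac{875}{-428} = \left(-875\right) \left(- \frac{1}{428}\right) = \frac{875}{428}$)
$- A{\left(-503,C{\left(-13,-30 \right)} \right)} = \left(-1\right) \frac{875}{428} = - \frac{875}{428}$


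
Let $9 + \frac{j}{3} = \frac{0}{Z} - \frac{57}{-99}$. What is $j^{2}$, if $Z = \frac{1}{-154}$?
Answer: $\frac{77284}{121} \approx 638.71$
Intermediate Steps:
$Z = - \frac{1}{154} \approx -0.0064935$
$j = - \frac{278}{11}$ ($j = -27 + 3 \left(\frac{0}{- \frac{1}{154}} - \frac{57}{-99}\right) = -27 + 3 \left(0 \left(-154\right) - - \frac{19}{33}\right) = -27 + 3 \left(0 + \frac{19}{33}\right) = -27 + 3 \cdot \frac{19}{33} = -27 + \frac{19}{11} = - \frac{278}{11} \approx -25.273$)
$j^{2} = \left(- \frac{278}{11}\right)^{2} = \frac{77284}{121}$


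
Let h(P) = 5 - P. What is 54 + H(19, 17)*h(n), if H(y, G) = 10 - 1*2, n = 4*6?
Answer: -98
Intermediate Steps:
n = 24
H(y, G) = 8 (H(y, G) = 10 - 2 = 8)
54 + H(19, 17)*h(n) = 54 + 8*(5 - 1*24) = 54 + 8*(5 - 24) = 54 + 8*(-19) = 54 - 152 = -98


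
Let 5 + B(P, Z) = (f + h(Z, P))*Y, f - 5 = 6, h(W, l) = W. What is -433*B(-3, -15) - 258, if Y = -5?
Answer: -6753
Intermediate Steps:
f = 11 (f = 5 + 6 = 11)
B(P, Z) = -60 - 5*Z (B(P, Z) = -5 + (11 + Z)*(-5) = -5 + (-55 - 5*Z) = -60 - 5*Z)
-433*B(-3, -15) - 258 = -433*(-60 - 5*(-15)) - 258 = -433*(-60 + 75) - 258 = -433*15 - 258 = -6495 - 258 = -6753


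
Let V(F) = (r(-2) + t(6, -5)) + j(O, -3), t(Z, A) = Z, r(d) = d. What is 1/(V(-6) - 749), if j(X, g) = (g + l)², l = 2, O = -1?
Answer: -1/744 ≈ -0.0013441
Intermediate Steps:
j(X, g) = (2 + g)² (j(X, g) = (g + 2)² = (2 + g)²)
V(F) = 5 (V(F) = (-2 + 6) + (2 - 3)² = 4 + (-1)² = 4 + 1 = 5)
1/(V(-6) - 749) = 1/(5 - 749) = 1/(-744) = -1/744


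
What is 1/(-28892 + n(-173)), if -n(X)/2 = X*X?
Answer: -1/88750 ≈ -1.1268e-5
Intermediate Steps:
n(X) = -2*X**2 (n(X) = -2*X*X = -2*X**2)
1/(-28892 + n(-173)) = 1/(-28892 - 2*(-173)**2) = 1/(-28892 - 2*29929) = 1/(-28892 - 59858) = 1/(-88750) = -1/88750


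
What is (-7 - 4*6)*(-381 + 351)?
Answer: 930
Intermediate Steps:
(-7 - 4*6)*(-381 + 351) = (-7 - 24)*(-30) = -31*(-30) = 930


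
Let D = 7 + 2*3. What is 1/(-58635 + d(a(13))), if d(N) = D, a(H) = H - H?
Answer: -1/58622 ≈ -1.7058e-5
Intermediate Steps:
a(H) = 0
D = 13 (D = 7 + 6 = 13)
d(N) = 13
1/(-58635 + d(a(13))) = 1/(-58635 + 13) = 1/(-58622) = -1/58622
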